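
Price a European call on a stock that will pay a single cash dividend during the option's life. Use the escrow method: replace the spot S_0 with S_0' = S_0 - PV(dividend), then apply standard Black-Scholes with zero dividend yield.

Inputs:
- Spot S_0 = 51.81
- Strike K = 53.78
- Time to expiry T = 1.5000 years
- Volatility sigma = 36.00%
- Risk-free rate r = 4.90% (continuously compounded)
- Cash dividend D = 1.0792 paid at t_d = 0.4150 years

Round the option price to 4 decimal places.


PV(D) = D * exp(-r * t_d) = 1.0792 * 0.97987036 = 1.05747609
S_0' = S_0 - PV(D) = 51.8100 - 1.05747609 = 50.75252391
d1 = (ln(S_0'/K) + (r + sigma^2/2)*T) / (sigma*sqrt(T)) = 0.25574419
d2 = d1 - sigma*sqrt(T) = -0.18516397
exp(-rT) = 0.92913615
N(d1) = 0.60092581; N(d2) = 0.42655022
C = S_0' * N(d1) - K * exp(-rT) * N(d2) = 50.75252391 * 0.60092581 - 53.7800 * 0.92913615 * 0.42655022 = 9.1842

Answer: Price = 9.1842


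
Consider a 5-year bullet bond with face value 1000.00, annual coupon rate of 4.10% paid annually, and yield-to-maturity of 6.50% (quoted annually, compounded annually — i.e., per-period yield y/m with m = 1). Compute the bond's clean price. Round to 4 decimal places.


Answer: Price = 900.2637

Derivation:
Coupon per period c = face * coupon_rate / m = 41.000000
Periods per year m = 1; per-period yield y/m = 0.065000
Number of cashflows N = 5
Cashflows (t years, CF_t, discount factor 1/(1+y/m)^(m*t), PV):
  t = 1.0000: CF_t = 41.000000, DF = 0.938967, PV = 38.497653
  t = 2.0000: CF_t = 41.000000, DF = 0.881659, PV = 36.148031
  t = 3.0000: CF_t = 41.000000, DF = 0.827849, PV = 33.941813
  t = 4.0000: CF_t = 41.000000, DF = 0.777323, PV = 31.870247
  t = 5.0000: CF_t = 1041.000000, DF = 0.729881, PV = 759.805951
Price P = sum_t PV_t = 900.263693


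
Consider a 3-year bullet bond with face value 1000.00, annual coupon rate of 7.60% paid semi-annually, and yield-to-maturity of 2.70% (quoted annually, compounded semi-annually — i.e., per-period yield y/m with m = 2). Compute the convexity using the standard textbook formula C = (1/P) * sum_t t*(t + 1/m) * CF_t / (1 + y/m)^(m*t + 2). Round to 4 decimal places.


Coupon per period c = face * coupon_rate / m = 38.000000
Periods per year m = 2; per-period yield y/m = 0.013500
Number of cashflows N = 6
Cashflows (t years, CF_t, discount factor 1/(1+y/m)^(m*t), PV):
  t = 0.5000: CF_t = 38.000000, DF = 0.986680, PV = 37.493833
  t = 1.0000: CF_t = 38.000000, DF = 0.973537, PV = 36.994409
  t = 1.5000: CF_t = 38.000000, DF = 0.960569, PV = 36.501637
  t = 2.0000: CF_t = 38.000000, DF = 0.947774, PV = 36.015428
  t = 2.5000: CF_t = 38.000000, DF = 0.935150, PV = 35.535696
  t = 3.0000: CF_t = 1038.000000, DF = 0.922694, PV = 957.755898
Price P = sum_t PV_t = 1140.296902
Convexity numerator sum_t t*(t + 1/m) * CF_t / (1+y/m)^(m*t + 2):
  t = 0.5000: term = 18.250818
  t = 1.0000: term = 54.023143
  t = 1.5000: term = 106.607089
  t = 2.0000: term = 175.311773
  t = 2.5000: term = 259.464884
  t = 3.0000: term = 9790.314167
Convexity = (1/P) * sum = 10403.971875 / 1140.296902 = 9.123915

Answer: Convexity = 9.1239


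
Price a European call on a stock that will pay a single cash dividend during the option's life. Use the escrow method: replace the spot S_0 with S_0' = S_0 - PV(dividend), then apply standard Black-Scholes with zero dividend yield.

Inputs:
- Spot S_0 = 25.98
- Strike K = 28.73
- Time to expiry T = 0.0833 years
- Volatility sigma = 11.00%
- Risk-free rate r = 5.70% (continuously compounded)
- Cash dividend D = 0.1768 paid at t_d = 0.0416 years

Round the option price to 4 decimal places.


PV(D) = D * exp(-r * t_d) = 0.1768 * 0.99763161 = 0.17638127
S_0' = S_0 - PV(D) = 25.9800 - 0.17638127 = 25.80361873
d1 = (ln(S_0'/K) + (r + sigma^2/2)*T) / (sigma*sqrt(T)) = -3.21832380
d2 = d1 - sigma*sqrt(T) = -3.25007171
exp(-rT) = 0.99526315
N(d1) = 0.00064471; N(d2) = 0.00057688
C = S_0' * N(d1) - K * exp(-rT) * N(d2) = 25.80361873 * 0.00064471 - 28.7300 * 0.99526315 * 0.00057688 = 0.0001

Answer: Price = 0.0001


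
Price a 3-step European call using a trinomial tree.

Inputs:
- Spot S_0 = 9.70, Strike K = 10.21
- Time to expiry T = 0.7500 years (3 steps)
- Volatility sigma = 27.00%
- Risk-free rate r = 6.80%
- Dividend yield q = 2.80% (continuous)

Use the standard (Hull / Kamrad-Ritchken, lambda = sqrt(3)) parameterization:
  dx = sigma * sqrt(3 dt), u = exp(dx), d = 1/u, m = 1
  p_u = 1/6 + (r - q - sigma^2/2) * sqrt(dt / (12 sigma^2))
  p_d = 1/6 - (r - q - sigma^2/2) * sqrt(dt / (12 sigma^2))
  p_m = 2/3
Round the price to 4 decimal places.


Answer: Price = V(0,0) = 0.7915

Derivation:
dt = T/N = 0.250000; dx = sigma*sqrt(3*dt) = 0.233827
u = exp(dx) = 1.263426; d = 1/u = 0.791499
p_u = 0.168564, p_m = 0.666667, p_d = 0.164769
Discount per step: exp(-r*dt) = 0.983144
Stock lattice S(k, j) with j the centered position index:
  k=0: S(0,+0) = 9.7000
  k=1: S(1,-1) = 7.6775; S(1,+0) = 9.7000; S(1,+1) = 12.2552
  k=2: S(2,-2) = 6.0768; S(2,-1) = 7.6775; S(2,+0) = 9.7000; S(2,+1) = 12.2552; S(2,+2) = 15.4836
  k=3: S(3,-3) = 4.8098; S(3,-2) = 6.0768; S(3,-1) = 7.6775; S(3,+0) = 9.7000; S(3,+1) = 12.2552; S(3,+2) = 15.4836; S(3,+3) = 19.5623
Terminal payoffs V(N, j) = max(S_T - K, 0):
  V(3,-3) = 0.000000; V(3,-2) = 0.000000; V(3,-1) = 0.000000; V(3,+0) = 0.000000; V(3,+1) = 2.045230; V(3,+2) = 5.273572; V(3,+3) = 9.352343
Backward induction: V(k, j) = exp(-r*dt) * [p_u * V(k+1, j+1) + p_m * V(k+1, j) + p_d * V(k+1, j-1)]
  V(2,-2) = exp(-r*dt) * [p_u*0.000000 + p_m*0.000000 + p_d*0.000000] = 0.000000
  V(2,-1) = exp(-r*dt) * [p_u*0.000000 + p_m*0.000000 + p_d*0.000000] = 0.000000
  V(2,+0) = exp(-r*dt) * [p_u*2.045230 + p_m*0.000000 + p_d*0.000000] = 0.338942
  V(2,+1) = exp(-r*dt) * [p_u*5.273572 + p_m*2.045230 + p_d*0.000000] = 2.214456
  V(2,+2) = exp(-r*dt) * [p_u*9.352343 + p_m*5.273572 + p_d*2.045230] = 5.337662
  V(1,-1) = exp(-r*dt) * [p_u*0.338942 + p_m*0.000000 + p_d*0.000000] = 0.056170
  V(1,+0) = exp(-r*dt) * [p_u*2.214456 + p_m*0.338942 + p_d*0.000000] = 0.589139
  V(1,+1) = exp(-r*dt) * [p_u*5.337662 + p_m*2.214456 + p_d*0.338942] = 2.390898
  V(0,+0) = exp(-r*dt) * [p_u*2.390898 + p_m*0.589139 + p_d*0.056170] = 0.791465


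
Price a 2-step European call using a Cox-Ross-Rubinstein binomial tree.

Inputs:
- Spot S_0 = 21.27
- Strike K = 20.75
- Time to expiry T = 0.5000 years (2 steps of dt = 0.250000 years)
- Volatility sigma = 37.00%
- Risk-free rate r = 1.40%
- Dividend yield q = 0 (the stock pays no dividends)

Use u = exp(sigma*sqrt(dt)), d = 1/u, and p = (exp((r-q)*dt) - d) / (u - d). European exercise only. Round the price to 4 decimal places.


Answer: Price = V(0,0) = 2.3976

Derivation:
dt = T/N = 0.250000
u = exp(sigma*sqrt(dt)) = 1.203218; d = 1/u = 0.831104
p = (exp((r-q)*dt) - d) / (u - d) = 0.463304
Discount per step: exp(-r*dt) = 0.996506
Stock lattice S(k, i) with i counting down-moves:
  k=0: S(0,0) = 21.2700
  k=1: S(1,0) = 25.5925; S(1,1) = 17.6776
  k=2: S(2,0) = 30.7933; S(2,1) = 21.2700; S(2,2) = 14.6919
Terminal payoffs V(N, i) = max(S_T - K, 0):
  V(2,0) = 10.043315; V(2,1) = 0.520000; V(2,2) = 0.000000
Backward induction: V(k, i) = exp(-r*dt) * [p * V(k+1, i) + (1-p) * V(k+1, i+1)].
  V(1,0) = exp(-r*dt) * [p*10.043315 + (1-p)*0.520000] = 4.914954
  V(1,1) = exp(-r*dt) * [p*0.520000 + (1-p)*0.000000] = 0.240076
  V(0,0) = exp(-r*dt) * [p*4.914954 + (1-p)*0.240076] = 2.397558


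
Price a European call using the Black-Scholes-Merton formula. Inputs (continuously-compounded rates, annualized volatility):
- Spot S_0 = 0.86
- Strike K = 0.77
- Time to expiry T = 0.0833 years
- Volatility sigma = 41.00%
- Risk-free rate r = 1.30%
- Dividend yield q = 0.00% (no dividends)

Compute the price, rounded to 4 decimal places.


d1 = (ln(S/K) + (r - q + 0.5*sigma^2) * T) / (sigma * sqrt(T)) = 1.00247613
d2 = d1 - sigma * sqrt(T) = 0.88414300
exp(-rT) = 0.99891769; exp(-qT) = 1.00000000
C = S_0 * exp(-qT) * N(d1) - K * exp(-rT) * N(d2)
N(d1) = 0.84194315; N(d2) = 0.81169049
C = 0.8600 * 1.00000000 * 0.84194315 - 0.7700 * 0.99891769 * 0.81169049 = 0.0997

Answer: Price = 0.0997


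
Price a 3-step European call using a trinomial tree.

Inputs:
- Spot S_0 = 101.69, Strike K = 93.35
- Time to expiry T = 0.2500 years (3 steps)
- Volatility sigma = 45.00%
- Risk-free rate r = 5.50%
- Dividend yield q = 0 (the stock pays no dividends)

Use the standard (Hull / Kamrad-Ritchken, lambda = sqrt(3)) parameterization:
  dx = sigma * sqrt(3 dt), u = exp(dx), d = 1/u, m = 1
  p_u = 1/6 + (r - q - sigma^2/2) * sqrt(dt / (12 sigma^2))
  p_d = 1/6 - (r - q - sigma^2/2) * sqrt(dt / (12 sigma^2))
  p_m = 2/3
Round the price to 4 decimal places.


dt = T/N = 0.083333; dx = sigma*sqrt(3*dt) = 0.225000
u = exp(dx) = 1.252323; d = 1/u = 0.798516
p_u = 0.158102, p_m = 0.666667, p_d = 0.175231
Discount per step: exp(-r*dt) = 0.995427
Stock lattice S(k, j) with j the centered position index:
  k=0: S(0,+0) = 101.6900
  k=1: S(1,-1) = 81.2011; S(1,+0) = 101.6900; S(1,+1) = 127.3487
  k=2: S(2,-2) = 64.8404; S(2,-1) = 81.2011; S(2,+0) = 101.6900; S(2,+1) = 127.3487; S(2,+2) = 159.4817
  k=3: S(3,-3) = 51.7761; S(3,-2) = 64.8404; S(3,-1) = 81.2011; S(3,+0) = 101.6900; S(3,+1) = 127.3487; S(3,+2) = 159.4817; S(3,+3) = 199.7225
Terminal payoffs V(N, j) = max(S_T - K, 0):
  V(3,-3) = 0.000000; V(3,-2) = 0.000000; V(3,-1) = 0.000000; V(3,+0) = 8.340000; V(3,+1) = 33.998697; V(3,+2) = 66.131666; V(3,+3) = 106.372513
Backward induction: V(k, j) = exp(-r*dt) * [p_u * V(k+1, j+1) + p_m * V(k+1, j) + p_d * V(k+1, j-1)]
  V(2,-2) = exp(-r*dt) * [p_u*0.000000 + p_m*0.000000 + p_d*0.000000] = 0.000000
  V(2,-1) = exp(-r*dt) * [p_u*8.340000 + p_m*0.000000 + p_d*0.000000] = 1.312540
  V(2,+0) = exp(-r*dt) * [p_u*33.998697 + p_m*8.340000 + p_d*0.000000] = 10.885252
  V(2,+1) = exp(-r*dt) * [p_u*66.131666 + p_m*33.998697 + p_d*8.340000] = 34.424626
  V(2,+2) = exp(-r*dt) * [p_u*106.372513 + p_m*66.131666 + p_d*33.998697] = 66.557356
  V(1,-1) = exp(-r*dt) * [p_u*10.885252 + p_m*1.312540 + p_d*0.000000] = 2.584134
  V(1,+0) = exp(-r*dt) * [p_u*34.424626 + p_m*10.885252 + p_d*1.312540] = 12.870306
  V(1,+1) = exp(-r*dt) * [p_u*66.557356 + p_m*34.424626 + p_d*10.885252] = 35.218243
  V(0,+0) = exp(-r*dt) * [p_u*35.218243 + p_m*12.870306 + p_d*2.584134] = 14.534326

Answer: Price = V(0,0) = 14.5343


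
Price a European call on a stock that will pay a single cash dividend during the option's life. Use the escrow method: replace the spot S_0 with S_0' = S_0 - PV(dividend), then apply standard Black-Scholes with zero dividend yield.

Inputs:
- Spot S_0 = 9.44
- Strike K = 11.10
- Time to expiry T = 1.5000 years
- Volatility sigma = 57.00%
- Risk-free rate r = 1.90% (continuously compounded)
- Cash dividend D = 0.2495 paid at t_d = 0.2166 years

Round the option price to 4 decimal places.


Answer: Price = 1.9968

Derivation:
PV(D) = D * exp(-r * t_d) = 0.2495 * 0.99589306 = 0.24847532
S_0' = S_0 - PV(D) = 9.4400 - 0.24847532 = 9.19152468
d1 = (ln(S_0'/K) + (r + sigma^2/2)*T) / (sigma*sqrt(T)) = 0.11962638
d2 = d1 - sigma*sqrt(T) = -0.57847820
exp(-rT) = 0.97190229
N(d1) = 0.54761044; N(d2) = 0.28147066
C = S_0' * N(d1) - K * exp(-rT) * N(d2) = 9.19152468 * 0.54761044 - 11.1000 * 0.97190229 * 0.28147066 = 1.9968


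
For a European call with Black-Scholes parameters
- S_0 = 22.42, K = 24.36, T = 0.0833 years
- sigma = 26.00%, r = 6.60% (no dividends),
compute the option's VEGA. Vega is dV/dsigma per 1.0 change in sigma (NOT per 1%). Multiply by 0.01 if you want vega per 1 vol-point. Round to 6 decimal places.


d1 = -0.9951381310; d2 = -1.0701786534
phi(d1) = 0.2431471452; exp(-qT) = 1.0000000000; exp(-rT) = 0.9945172852
Vega = S * exp(-qT) * phi(d1) * sqrt(T) = 22.4200 * 1.0000000000 * 0.2431471452 * 0.2886173938 = 1.573357

Answer: Vega = 1.573357


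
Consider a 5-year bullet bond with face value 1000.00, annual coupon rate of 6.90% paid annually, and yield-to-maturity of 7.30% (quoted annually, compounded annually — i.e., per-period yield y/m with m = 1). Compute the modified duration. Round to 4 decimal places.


Answer: Modified duration = 4.0907

Derivation:
Coupon per period c = face * coupon_rate / m = 69.000000
Periods per year m = 1; per-period yield y/m = 0.073000
Number of cashflows N = 5
Cashflows (t years, CF_t, discount factor 1/(1+y/m)^(m*t), PV):
  t = 1.0000: CF_t = 69.000000, DF = 0.931966, PV = 64.305685
  t = 2.0000: CF_t = 69.000000, DF = 0.868561, PV = 59.930741
  t = 3.0000: CF_t = 69.000000, DF = 0.809470, PV = 55.853440
  t = 4.0000: CF_t = 69.000000, DF = 0.754399, PV = 52.053532
  t = 5.0000: CF_t = 1069.000000, DF = 0.703075, PV = 751.586716
Price P = sum_t PV_t = 983.730113
First compute Macaulay numerator sum_t t * PV_t:
  t * PV_t at t = 1.0000: 64.305685
  t * PV_t at t = 2.0000: 119.861482
  t * PV_t at t = 3.0000: 167.560319
  t * PV_t at t = 4.0000: 208.214128
  t * PV_t at t = 5.0000: 3757.933579
Macaulay duration D = 4317.875193 / 983.730113 = 4.389288
Modified duration = D / (1 + y/m) = 4.389288 / (1 + 0.073000) = 4.090670


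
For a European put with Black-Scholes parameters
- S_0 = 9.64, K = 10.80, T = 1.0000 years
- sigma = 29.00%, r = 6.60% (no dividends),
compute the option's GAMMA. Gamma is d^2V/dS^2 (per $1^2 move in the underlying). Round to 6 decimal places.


d1 = -0.0192242259; d2 = -0.3092242259
phi(d1) = 0.3988685685; exp(-qT) = 1.0000000000; exp(-rT) = 0.9361308643
Gamma = exp(-qT) * phi(d1) / (S * sigma * sqrt(T)) = 1.0000000000 * 0.3988685685 / (9.6400 * 0.2900 * 1.0000000000) = 0.142677

Answer: Gamma = 0.142677


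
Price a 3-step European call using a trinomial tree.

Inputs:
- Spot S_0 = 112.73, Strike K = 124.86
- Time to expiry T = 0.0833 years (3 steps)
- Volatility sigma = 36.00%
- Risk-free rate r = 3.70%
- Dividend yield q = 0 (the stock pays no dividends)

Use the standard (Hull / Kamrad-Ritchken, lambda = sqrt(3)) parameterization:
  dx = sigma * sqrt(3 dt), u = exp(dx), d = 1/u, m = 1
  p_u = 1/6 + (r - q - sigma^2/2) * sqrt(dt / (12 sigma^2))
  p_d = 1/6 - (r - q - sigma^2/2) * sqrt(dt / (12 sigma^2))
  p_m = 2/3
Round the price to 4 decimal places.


Answer: Price = V(0,0) = 0.9109

Derivation:
dt = T/N = 0.027767; dx = sigma*sqrt(3*dt) = 0.103902
u = exp(dx) = 1.109492; d = 1/u = 0.901313
p_u = 0.162952, p_m = 0.666667, p_d = 0.170381
Discount per step: exp(-r*dt) = 0.998973
Stock lattice S(k, j) with j the centered position index:
  k=0: S(0,+0) = 112.7300
  k=1: S(1,-1) = 101.6051; S(1,+0) = 112.7300; S(1,+1) = 125.0730
  k=2: S(2,-2) = 91.5780; S(2,-1) = 101.6051; S(2,+0) = 112.7300; S(2,+1) = 125.0730; S(2,+2) = 138.7675
  k=3: S(3,-3) = 82.5405; S(3,-2) = 91.5780; S(3,-1) = 101.6051; S(3,+0) = 112.7300; S(3,+1) = 125.0730; S(3,+2) = 138.7675; S(3,+3) = 153.9615
Terminal payoffs V(N, j) = max(S_T - K, 0):
  V(3,-3) = 0.000000; V(3,-2) = 0.000000; V(3,-1) = 0.000000; V(3,+0) = 0.000000; V(3,+1) = 0.213034; V(3,+2) = 13.907532; V(3,+3) = 29.101468
Backward induction: V(k, j) = exp(-r*dt) * [p_u * V(k+1, j+1) + p_m * V(k+1, j) + p_d * V(k+1, j-1)]
  V(2,-2) = exp(-r*dt) * [p_u*0.000000 + p_m*0.000000 + p_d*0.000000] = 0.000000
  V(2,-1) = exp(-r*dt) * [p_u*0.000000 + p_m*0.000000 + p_d*0.000000] = 0.000000
  V(2,+0) = exp(-r*dt) * [p_u*0.213034 + p_m*0.000000 + p_d*0.000000] = 0.034679
  V(2,+1) = exp(-r*dt) * [p_u*13.907532 + p_m*0.213034 + p_d*0.000000] = 2.405811
  V(2,+2) = exp(-r*dt) * [p_u*29.101468 + p_m*13.907532 + p_d*0.213034] = 14.035702
  V(1,-1) = exp(-r*dt) * [p_u*0.034679 + p_m*0.000000 + p_d*0.000000] = 0.005645
  V(1,+0) = exp(-r*dt) * [p_u*2.405811 + p_m*0.034679 + p_d*0.000000] = 0.414725
  V(1,+1) = exp(-r*dt) * [p_u*14.035702 + p_m*2.405811 + p_d*0.034679] = 3.892927
  V(0,+0) = exp(-r*dt) * [p_u*3.892927 + p_m*0.414725 + p_d*0.005645] = 0.910869


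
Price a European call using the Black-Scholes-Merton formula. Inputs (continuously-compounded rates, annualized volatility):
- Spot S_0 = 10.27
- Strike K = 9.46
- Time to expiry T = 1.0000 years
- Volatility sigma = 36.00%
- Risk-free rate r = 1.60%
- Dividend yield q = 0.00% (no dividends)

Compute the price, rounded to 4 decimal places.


d1 = (ln(S/K) + (r - q + 0.5*sigma^2) * T) / (sigma * sqrt(T)) = 0.45265178
d2 = d1 - sigma * sqrt(T) = 0.09265178
exp(-rT) = 0.98412732; exp(-qT) = 1.00000000
C = S_0 * exp(-qT) * N(d1) - K * exp(-rT) * N(d2)
N(d1) = 0.67460025; N(d2) = 0.53690990
C = 10.2700 * 1.00000000 * 0.67460025 - 9.4600 * 0.98412732 * 0.53690990 = 1.9296

Answer: Price = 1.9296


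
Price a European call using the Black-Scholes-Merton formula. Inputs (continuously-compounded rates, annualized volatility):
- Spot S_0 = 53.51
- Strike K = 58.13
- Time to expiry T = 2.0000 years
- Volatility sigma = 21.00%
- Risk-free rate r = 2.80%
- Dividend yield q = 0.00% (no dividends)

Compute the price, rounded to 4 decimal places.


d1 = (ln(S/K) + (r - q + 0.5*sigma^2) * T) / (sigma * sqrt(T)) = 0.05820725
d2 = d1 - sigma * sqrt(T) = -0.23877760
exp(-rT) = 0.94553914; exp(-qT) = 1.00000000
C = S_0 * exp(-qT) * N(d1) - K * exp(-rT) * N(d2)
N(d1) = 0.52320823; N(d2) = 0.40563902
C = 53.5100 * 1.00000000 * 0.52320823 - 58.1300 * 0.94553914 * 0.40563902 = 5.7013

Answer: Price = 5.7013


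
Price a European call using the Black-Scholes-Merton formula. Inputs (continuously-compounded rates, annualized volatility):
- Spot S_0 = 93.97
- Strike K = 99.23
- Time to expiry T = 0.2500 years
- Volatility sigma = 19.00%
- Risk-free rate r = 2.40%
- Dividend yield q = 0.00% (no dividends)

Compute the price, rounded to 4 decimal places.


Answer: Price = 1.7795

Derivation:
d1 = (ln(S/K) + (r - q + 0.5*sigma^2) * T) / (sigma * sqrt(T)) = -0.46265585
d2 = d1 - sigma * sqrt(T) = -0.55765585
exp(-rT) = 0.99401796; exp(-qT) = 1.00000000
C = S_0 * exp(-qT) * N(d1) - K * exp(-rT) * N(d2)
N(d1) = 0.32180554; N(d2) = 0.28853971
C = 93.9700 * 1.00000000 * 0.32180554 - 99.2300 * 0.99401796 * 0.28853971 = 1.7795


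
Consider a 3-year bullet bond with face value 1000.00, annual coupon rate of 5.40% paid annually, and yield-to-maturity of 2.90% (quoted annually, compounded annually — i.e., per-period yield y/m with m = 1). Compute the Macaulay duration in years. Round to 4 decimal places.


Coupon per period c = face * coupon_rate / m = 54.000000
Periods per year m = 1; per-period yield y/m = 0.029000
Number of cashflows N = 3
Cashflows (t years, CF_t, discount factor 1/(1+y/m)^(m*t), PV):
  t = 1.0000: CF_t = 54.000000, DF = 0.971817, PV = 52.478134
  t = 2.0000: CF_t = 54.000000, DF = 0.944429, PV = 50.999159
  t = 3.0000: CF_t = 1054.000000, DF = 0.917812, PV = 967.374169
Price P = sum_t PV_t = 1070.851462
Macaulay numerator sum_t t * PV_t:
  t * PV_t at t = 1.0000: 52.478134
  t * PV_t at t = 2.0000: 101.998317
  t * PV_t at t = 3.0000: 2902.122507
Macaulay duration D = (sum_t t * PV_t) / P = 3056.598958 / 1070.851462 = 2.854363

Answer: Macaulay duration = 2.8544 years


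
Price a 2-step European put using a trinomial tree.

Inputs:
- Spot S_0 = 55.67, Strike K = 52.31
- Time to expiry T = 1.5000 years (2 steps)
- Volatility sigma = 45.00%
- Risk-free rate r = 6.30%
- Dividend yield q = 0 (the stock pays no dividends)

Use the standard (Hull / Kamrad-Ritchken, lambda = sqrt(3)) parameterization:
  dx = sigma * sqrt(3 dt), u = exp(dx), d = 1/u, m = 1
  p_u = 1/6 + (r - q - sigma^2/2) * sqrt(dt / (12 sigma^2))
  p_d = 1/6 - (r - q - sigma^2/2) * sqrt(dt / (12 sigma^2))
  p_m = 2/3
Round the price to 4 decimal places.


dt = T/N = 0.750000; dx = sigma*sqrt(3*dt) = 0.675000
u = exp(dx) = 1.964033; d = 1/u = 0.509156
p_u = 0.145417, p_m = 0.666667, p_d = 0.187917
Discount per step: exp(-r*dt) = 0.953849
Stock lattice S(k, j) with j the centered position index:
  k=0: S(0,+0) = 55.6700
  k=1: S(1,-1) = 28.3447; S(1,+0) = 55.6700; S(1,+1) = 109.3377
  k=2: S(2,-2) = 14.4319; S(2,-1) = 28.3447; S(2,+0) = 55.6700; S(2,+1) = 109.3377; S(2,+2) = 214.7429
Terminal payoffs V(N, j) = max(K - S_T, 0):
  V(2,-2) = 37.878095; V(2,-1) = 23.965262; V(2,+0) = 0.000000; V(2,+1) = 0.000000; V(2,+2) = 0.000000
Backward induction: V(k, j) = exp(-r*dt) * [p_u * V(k+1, j+1) + p_m * V(k+1, j) + p_d * V(k+1, j-1)]
  V(1,-1) = exp(-r*dt) * [p_u*0.000000 + p_m*23.965262 + p_d*37.878095] = 22.028918
  V(1,+0) = exp(-r*dt) * [p_u*0.000000 + p_m*0.000000 + p_d*23.965262] = 4.295632
  V(1,+1) = exp(-r*dt) * [p_u*0.000000 + p_m*0.000000 + p_d*0.000000] = 0.000000
  V(0,+0) = exp(-r*dt) * [p_u*0.000000 + p_m*4.295632 + p_d*22.028918] = 6.680143

Answer: Price = V(0,0) = 6.6801


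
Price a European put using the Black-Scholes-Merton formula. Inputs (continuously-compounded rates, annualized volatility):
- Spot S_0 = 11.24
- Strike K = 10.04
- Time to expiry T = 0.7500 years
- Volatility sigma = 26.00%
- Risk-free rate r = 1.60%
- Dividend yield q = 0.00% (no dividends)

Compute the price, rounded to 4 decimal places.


Answer: Price = 0.4300

Derivation:
d1 = (ln(S/K) + (r - q + 0.5*sigma^2) * T) / (sigma * sqrt(T)) = 0.66729136
d2 = d1 - sigma * sqrt(T) = 0.44212476
exp(-rT) = 0.98807171; exp(-qT) = 1.00000000
P = K * exp(-rT) * N(-d2) - S_0 * exp(-qT) * N(-d1)
N(-d1) = 0.25229302; N(-d2) = 0.32919947
P = 10.0400 * 0.98807171 * 0.32919947 - 11.2400 * 1.00000000 * 0.25229302 = 0.4300


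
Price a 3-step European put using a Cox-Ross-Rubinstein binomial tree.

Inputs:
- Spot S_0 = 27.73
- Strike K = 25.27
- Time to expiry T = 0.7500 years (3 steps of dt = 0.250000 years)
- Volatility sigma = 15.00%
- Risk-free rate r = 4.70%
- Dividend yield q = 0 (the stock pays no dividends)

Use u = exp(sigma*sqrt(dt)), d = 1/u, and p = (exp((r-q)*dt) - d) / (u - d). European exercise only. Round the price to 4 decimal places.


dt = T/N = 0.250000
u = exp(sigma*sqrt(dt)) = 1.077884; d = 1/u = 0.927743
p = (exp((r-q)*dt) - d) / (u - d) = 0.559980
Discount per step: exp(-r*dt) = 0.988319
Stock lattice S(k, i) with i counting down-moves:
  k=0: S(0,0) = 27.7300
  k=1: S(1,0) = 29.8897; S(1,1) = 25.7263
  k=2: S(2,0) = 32.2177; S(2,1) = 27.7300; S(2,2) = 23.8674
  k=3: S(3,0) = 34.7269; S(3,1) = 29.8897; S(3,2) = 25.7263; S(3,3) = 22.1429
Terminal payoffs V(N, i) = max(K - S_T, 0):
  V(3,0) = 0.000000; V(3,1) = 0.000000; V(3,2) = 0.000000; V(3,3) = 3.127145
Backward induction: V(k, i) = exp(-r*dt) * [p * V(k+1, i) + (1-p) * V(k+1, i+1)].
  V(2,0) = exp(-r*dt) * [p*0.000000 + (1-p)*0.000000] = 0.000000
  V(2,1) = exp(-r*dt) * [p*0.000000 + (1-p)*0.000000] = 0.000000
  V(2,2) = exp(-r*dt) * [p*0.000000 + (1-p)*3.127145] = 1.359932
  V(1,0) = exp(-r*dt) * [p*0.000000 + (1-p)*0.000000] = 0.000000
  V(1,1) = exp(-r*dt) * [p*0.000000 + (1-p)*1.359932] = 0.591407
  V(0,0) = exp(-r*dt) * [p*0.000000 + (1-p)*0.591407] = 0.257191

Answer: Price = V(0,0) = 0.2572


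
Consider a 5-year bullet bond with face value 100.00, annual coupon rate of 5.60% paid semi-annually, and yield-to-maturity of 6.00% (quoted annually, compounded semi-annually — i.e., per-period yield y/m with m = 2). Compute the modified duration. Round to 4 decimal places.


Coupon per period c = face * coupon_rate / m = 2.800000
Periods per year m = 2; per-period yield y/m = 0.030000
Number of cashflows N = 10
Cashflows (t years, CF_t, discount factor 1/(1+y/m)^(m*t), PV):
  t = 0.5000: CF_t = 2.800000, DF = 0.970874, PV = 2.718447
  t = 1.0000: CF_t = 2.800000, DF = 0.942596, PV = 2.639269
  t = 1.5000: CF_t = 2.800000, DF = 0.915142, PV = 2.562397
  t = 2.0000: CF_t = 2.800000, DF = 0.888487, PV = 2.487764
  t = 2.5000: CF_t = 2.800000, DF = 0.862609, PV = 2.415305
  t = 3.0000: CF_t = 2.800000, DF = 0.837484, PV = 2.344956
  t = 3.5000: CF_t = 2.800000, DF = 0.813092, PV = 2.276656
  t = 4.0000: CF_t = 2.800000, DF = 0.789409, PV = 2.210346
  t = 4.5000: CF_t = 2.800000, DF = 0.766417, PV = 2.145967
  t = 5.0000: CF_t = 102.800000, DF = 0.744094, PV = 76.492854
Price P = sum_t PV_t = 98.293959
First compute Macaulay numerator sum_t t * PV_t:
  t * PV_t at t = 0.5000: 1.359223
  t * PV_t at t = 1.0000: 2.639269
  t * PV_t at t = 1.5000: 3.843595
  t * PV_t at t = 2.0000: 4.975527
  t * PV_t at t = 2.5000: 6.038261
  t * PV_t at t = 3.0000: 7.034868
  t * PV_t at t = 3.5000: 7.968297
  t * PV_t at t = 4.0000: 8.841383
  t * PV_t at t = 4.5000: 9.656851
  t * PV_t at t = 5.0000: 382.464272
Macaulay duration D = 434.821547 / 98.293959 = 4.423685
Modified duration = D / (1 + y/m) = 4.423685 / (1 + 0.030000) = 4.294840

Answer: Modified duration = 4.2948


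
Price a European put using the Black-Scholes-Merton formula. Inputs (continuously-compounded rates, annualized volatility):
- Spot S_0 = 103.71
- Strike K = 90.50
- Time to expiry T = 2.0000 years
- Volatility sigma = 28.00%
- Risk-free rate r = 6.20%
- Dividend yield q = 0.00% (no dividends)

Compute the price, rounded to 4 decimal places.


Answer: Price = 5.4756

Derivation:
d1 = (ln(S/K) + (r - q + 0.5*sigma^2) * T) / (sigma * sqrt(T)) = 0.85521709
d2 = d1 - sigma * sqrt(T) = 0.45923730
exp(-rT) = 0.88337984; exp(-qT) = 1.00000000
P = K * exp(-rT) * N(-d2) - S_0 * exp(-qT) * N(-d1)
N(-d1) = 0.19621549; N(-d2) = 0.32303188
P = 90.5000 * 0.88337984 * 0.32303188 - 103.7100 * 1.00000000 * 0.19621549 = 5.4756


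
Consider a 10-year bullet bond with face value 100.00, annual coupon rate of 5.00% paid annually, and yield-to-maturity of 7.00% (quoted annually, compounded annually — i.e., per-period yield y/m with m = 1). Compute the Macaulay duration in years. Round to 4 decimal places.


Coupon per period c = face * coupon_rate / m = 5.000000
Periods per year m = 1; per-period yield y/m = 0.070000
Number of cashflows N = 10
Cashflows (t years, CF_t, discount factor 1/(1+y/m)^(m*t), PV):
  t = 1.0000: CF_t = 5.000000, DF = 0.934579, PV = 4.672897
  t = 2.0000: CF_t = 5.000000, DF = 0.873439, PV = 4.367194
  t = 3.0000: CF_t = 5.000000, DF = 0.816298, PV = 4.081489
  t = 4.0000: CF_t = 5.000000, DF = 0.762895, PV = 3.814476
  t = 5.0000: CF_t = 5.000000, DF = 0.712986, PV = 3.564931
  t = 6.0000: CF_t = 5.000000, DF = 0.666342, PV = 3.331711
  t = 7.0000: CF_t = 5.000000, DF = 0.622750, PV = 3.113749
  t = 8.0000: CF_t = 5.000000, DF = 0.582009, PV = 2.910046
  t = 9.0000: CF_t = 5.000000, DF = 0.543934, PV = 2.719669
  t = 10.0000: CF_t = 105.000000, DF = 0.508349, PV = 53.376676
Price P = sum_t PV_t = 85.952837
Macaulay numerator sum_t t * PV_t:
  t * PV_t at t = 1.0000: 4.672897
  t * PV_t at t = 2.0000: 8.734387
  t * PV_t at t = 3.0000: 12.244468
  t * PV_t at t = 4.0000: 15.257904
  t * PV_t at t = 5.0000: 17.824654
  t * PV_t at t = 6.0000: 19.990267
  t * PV_t at t = 7.0000: 21.796241
  t * PV_t at t = 8.0000: 23.280364
  t * PV_t at t = 9.0000: 24.477018
  t * PV_t at t = 10.0000: 533.766757
Macaulay duration D = (sum_t t * PV_t) / P = 682.044958 / 85.952837 = 7.935107

Answer: Macaulay duration = 7.9351 years


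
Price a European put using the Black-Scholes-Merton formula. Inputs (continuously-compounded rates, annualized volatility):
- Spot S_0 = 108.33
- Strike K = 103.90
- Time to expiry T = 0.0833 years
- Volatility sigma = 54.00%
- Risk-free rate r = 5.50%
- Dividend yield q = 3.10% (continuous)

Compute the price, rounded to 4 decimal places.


Answer: Price = 4.5115

Derivation:
d1 = (ln(S/K) + (r - q + 0.5*sigma^2) * T) / (sigma * sqrt(T)) = 0.35865479
d2 = d1 - sigma * sqrt(T) = 0.20280140
exp(-rT) = 0.99542898; exp(-qT) = 0.99742103
P = K * exp(-rT) * N(-d2) - S_0 * exp(-qT) * N(-d1)
N(-d1) = 0.35992668; N(-d2) = 0.41964513
P = 103.9000 * 0.99542898 * 0.41964513 - 108.3300 * 0.99742103 * 0.35992668 = 4.5115


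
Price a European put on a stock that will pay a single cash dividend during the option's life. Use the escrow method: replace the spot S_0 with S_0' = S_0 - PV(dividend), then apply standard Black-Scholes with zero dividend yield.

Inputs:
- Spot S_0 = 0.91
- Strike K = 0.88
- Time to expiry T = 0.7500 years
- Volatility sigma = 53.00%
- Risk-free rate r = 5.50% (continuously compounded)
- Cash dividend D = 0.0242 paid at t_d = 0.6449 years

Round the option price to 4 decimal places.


Answer: Price = 0.1369

Derivation:
PV(D) = D * exp(-r * t_d) = 0.0242 * 0.96515217 = 0.02335668
S_0' = S_0 - PV(D) = 0.9100 - 0.02335668 = 0.88664332
d1 = (ln(S_0'/K) + (r + sigma^2/2)*T) / (sigma*sqrt(T)) = 0.33575287
d2 = d1 - sigma*sqrt(T) = -0.12324060
exp(-rT) = 0.95958920
N(-d1) = 0.36852862; N(-d2) = 0.54904171
P = K * exp(-rT) * N(-d2) - S_0' * N(-d1) = 0.8800 * 0.95958920 * 0.54904171 - 0.88664332 * 0.36852862 = 0.1369


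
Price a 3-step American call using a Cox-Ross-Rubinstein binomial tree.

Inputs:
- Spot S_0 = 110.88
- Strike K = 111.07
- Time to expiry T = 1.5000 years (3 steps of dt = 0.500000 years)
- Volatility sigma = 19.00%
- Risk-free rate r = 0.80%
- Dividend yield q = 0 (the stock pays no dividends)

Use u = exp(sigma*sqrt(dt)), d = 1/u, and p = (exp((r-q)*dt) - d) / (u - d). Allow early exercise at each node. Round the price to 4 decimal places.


Answer: Price = V(0,0) = 11.6551

Derivation:
dt = T/N = 0.500000
u = exp(sigma*sqrt(dt)) = 1.143793; d = 1/u = 0.874284
p = (exp((r-q)*dt) - d) / (u - d) = 0.481334
Discount per step: exp(-r*dt) = 0.996008
Stock lattice S(k, i) with i counting down-moves:
  k=0: S(0,0) = 110.8800
  k=1: S(1,0) = 126.8238; S(1,1) = 96.9406
  k=2: S(2,0) = 145.0602; S(2,1) = 110.8800; S(2,2) = 84.7536
  k=3: S(3,0) = 165.9189; S(3,1) = 126.8238; S(3,2) = 96.9406; S(3,3) = 74.0987
Terminal payoffs V(N, i) = max(S_T - K, 0):
  V(3,0) = 54.848947; V(3,1) = 15.753813; V(3,2) = 0.000000; V(3,3) = 0.000000
Backward induction: V(k, i) = exp(-r*dt) * [p * V(k+1, i) + (1-p) * V(k+1, i+1)]; then take max(V_cont, immediate exercise) for American.
  V(2,0) = exp(-r*dt) * [p*54.848947 + (1-p)*15.753813] = 34.433634; exercise = 33.990241; V(2,0) = max -> 34.433634
  V(2,1) = exp(-r*dt) * [p*15.753813 + (1-p)*0.000000] = 7.552581; exercise = 0.000000; V(2,1) = max -> 7.552581
  V(2,2) = exp(-r*dt) * [p*0.000000 + (1-p)*0.000000] = 0.000000; exercise = 0.000000; V(2,2) = max -> 0.000000
  V(1,0) = exp(-r*dt) * [p*34.433634 + (1-p)*7.552581] = 20.409553; exercise = 15.753813; V(1,0) = max -> 20.409553
  V(1,1) = exp(-r*dt) * [p*7.552581 + (1-p)*0.000000] = 3.620804; exercise = 0.000000; V(1,1) = max -> 3.620804
  V(0,0) = exp(-r*dt) * [p*20.409553 + (1-p)*3.620804] = 11.655092; exercise = 0.000000; V(0,0) = max -> 11.655092


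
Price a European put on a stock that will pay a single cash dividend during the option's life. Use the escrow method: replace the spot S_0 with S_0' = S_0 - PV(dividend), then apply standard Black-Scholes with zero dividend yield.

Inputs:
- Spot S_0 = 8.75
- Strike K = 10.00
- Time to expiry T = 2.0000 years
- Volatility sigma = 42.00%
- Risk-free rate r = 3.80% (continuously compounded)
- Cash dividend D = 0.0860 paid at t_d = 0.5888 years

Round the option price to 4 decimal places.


Answer: Price = 2.4081

Derivation:
PV(D) = D * exp(-r * t_d) = 0.0860 * 0.97787405 = 0.08409717
S_0' = S_0 - PV(D) = 8.7500 - 0.08409717 = 8.66590283
d1 = (ln(S_0'/K) + (r + sigma^2/2)*T) / (sigma*sqrt(T)) = 0.18386631
d2 = d1 - sigma*sqrt(T) = -0.41010338
exp(-rT) = 0.92681621
N(-d1) = 0.42705917; N(-d2) = 0.65913494
P = K * exp(-rT) * N(-d2) - S_0' * N(-d1) = 10.0000 * 0.92681621 * 0.65913494 - 8.66590283 * 0.42705917 = 2.4081


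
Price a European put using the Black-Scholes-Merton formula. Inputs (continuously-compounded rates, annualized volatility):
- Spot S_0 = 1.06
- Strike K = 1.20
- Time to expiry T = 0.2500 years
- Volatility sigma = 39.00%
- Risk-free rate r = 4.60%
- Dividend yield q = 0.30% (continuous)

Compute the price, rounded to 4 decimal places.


Answer: Price = 0.1650

Derivation:
d1 = (ln(S/K) + (r - q + 0.5*sigma^2) * T) / (sigma * sqrt(T)) = -0.48353922
d2 = d1 - sigma * sqrt(T) = -0.67853922
exp(-rT) = 0.98856587; exp(-qT) = 0.99925028
P = K * exp(-rT) * N(-d2) - S_0 * exp(-qT) * N(-d1)
N(-d1) = 0.68564354; N(-d2) = 0.75128507
P = 1.2000 * 0.98856587 * 0.75128507 - 1.0600 * 0.99925028 * 0.68564354 = 0.1650


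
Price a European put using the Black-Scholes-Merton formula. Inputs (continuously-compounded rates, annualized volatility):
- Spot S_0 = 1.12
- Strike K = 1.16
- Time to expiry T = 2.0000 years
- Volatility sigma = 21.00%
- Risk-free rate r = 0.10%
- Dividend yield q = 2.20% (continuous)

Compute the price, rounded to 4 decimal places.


d1 = (ln(S/K) + (r - q + 0.5*sigma^2) * T) / (sigma * sqrt(T)) = -0.11108755
d2 = d1 - sigma * sqrt(T) = -0.40807240
exp(-rT) = 0.99800200; exp(-qT) = 0.95695396
P = K * exp(-rT) * N(-d2) - S_0 * exp(-qT) * N(-d1)
N(-d1) = 0.54422654; N(-d2) = 0.65838974
P = 1.1600 * 0.99800200 * 0.65838974 - 1.1200 * 0.95695396 * 0.54422654 = 0.1789

Answer: Price = 0.1789


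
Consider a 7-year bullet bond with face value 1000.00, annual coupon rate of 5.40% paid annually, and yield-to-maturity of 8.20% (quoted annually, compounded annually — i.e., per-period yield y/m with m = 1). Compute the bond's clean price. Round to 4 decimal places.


Answer: Price = 855.2135

Derivation:
Coupon per period c = face * coupon_rate / m = 54.000000
Periods per year m = 1; per-period yield y/m = 0.082000
Number of cashflows N = 7
Cashflows (t years, CF_t, discount factor 1/(1+y/m)^(m*t), PV):
  t = 1.0000: CF_t = 54.000000, DF = 0.924214, PV = 49.907579
  t = 2.0000: CF_t = 54.000000, DF = 0.854172, PV = 46.125304
  t = 3.0000: CF_t = 54.000000, DF = 0.789438, PV = 42.629671
  t = 4.0000: CF_t = 54.000000, DF = 0.729610, PV = 39.398956
  t = 5.0000: CF_t = 54.000000, DF = 0.674316, PV = 36.413083
  t = 6.0000: CF_t = 54.000000, DF = 0.623213, PV = 33.653497
  t = 7.0000: CF_t = 1054.000000, DF = 0.575982, PV = 607.085396
Price P = sum_t PV_t = 855.213485


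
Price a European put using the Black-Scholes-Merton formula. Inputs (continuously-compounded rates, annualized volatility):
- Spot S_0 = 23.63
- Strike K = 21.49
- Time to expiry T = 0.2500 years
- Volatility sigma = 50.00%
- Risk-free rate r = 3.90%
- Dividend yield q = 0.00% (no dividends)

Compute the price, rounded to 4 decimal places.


d1 = (ln(S/K) + (r - q + 0.5*sigma^2) * T) / (sigma * sqrt(T)) = 0.54371752
d2 = d1 - sigma * sqrt(T) = 0.29371752
exp(-rT) = 0.99029738; exp(-qT) = 1.00000000
P = K * exp(-rT) * N(-d2) - S_0 * exp(-qT) * N(-d1)
N(-d1) = 0.29331794; N(-d2) = 0.38448688
P = 21.4900 * 0.99029738 * 0.38448688 - 23.6300 * 1.00000000 * 0.29331794 = 1.2514

Answer: Price = 1.2514


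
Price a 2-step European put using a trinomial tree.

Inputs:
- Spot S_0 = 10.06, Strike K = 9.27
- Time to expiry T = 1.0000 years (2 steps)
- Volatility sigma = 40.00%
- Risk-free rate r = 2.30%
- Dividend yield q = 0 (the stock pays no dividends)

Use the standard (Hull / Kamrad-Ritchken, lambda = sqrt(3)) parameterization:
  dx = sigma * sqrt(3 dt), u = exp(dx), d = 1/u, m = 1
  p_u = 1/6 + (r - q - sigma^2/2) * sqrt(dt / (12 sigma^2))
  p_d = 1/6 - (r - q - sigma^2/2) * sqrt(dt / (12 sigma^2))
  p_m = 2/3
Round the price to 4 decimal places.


dt = T/N = 0.500000; dx = sigma*sqrt(3*dt) = 0.489898
u = exp(dx) = 1.632150; d = 1/u = 0.612689
p_u = 0.137579, p_m = 0.666667, p_d = 0.195754
Discount per step: exp(-r*dt) = 0.988566
Stock lattice S(k, j) with j the centered position index:
  k=0: S(0,+0) = 10.0600
  k=1: S(1,-1) = 6.1637; S(1,+0) = 10.0600; S(1,+1) = 16.4194
  k=2: S(2,-2) = 3.7764; S(2,-1) = 6.1637; S(2,+0) = 10.0600; S(2,+1) = 16.4194; S(2,+2) = 26.7990
Terminal payoffs V(N, j) = max(K - S_T, 0):
  V(2,-2) = 5.493600; V(2,-1) = 3.106349; V(2,+0) = 0.000000; V(2,+1) = 0.000000; V(2,+2) = 0.000000
Backward induction: V(k, j) = exp(-r*dt) * [p_u * V(k+1, j+1) + p_m * V(k+1, j) + p_d * V(k+1, j-1)]
  V(1,-1) = exp(-r*dt) * [p_u*0.000000 + p_m*3.106349 + p_d*5.493600] = 3.110321
  V(1,+0) = exp(-r*dt) * [p_u*0.000000 + p_m*0.000000 + p_d*3.106349] = 0.601129
  V(1,+1) = exp(-r*dt) * [p_u*0.000000 + p_m*0.000000 + p_d*0.000000] = 0.000000
  V(0,+0) = exp(-r*dt) * [p_u*0.000000 + p_m*0.601129 + p_d*3.110321] = 0.998067

Answer: Price = V(0,0) = 0.9981


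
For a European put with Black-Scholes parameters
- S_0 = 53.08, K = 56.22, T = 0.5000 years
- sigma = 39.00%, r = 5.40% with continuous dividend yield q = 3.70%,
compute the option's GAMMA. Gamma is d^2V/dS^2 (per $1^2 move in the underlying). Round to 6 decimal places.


Answer: Gamma = 0.026733

Derivation:
d1 = -0.0396971778; d2 = -0.3154688225
phi(d1) = 0.3986280644; exp(-qT) = 0.9816700746; exp(-rT) = 0.9733612415
Gamma = exp(-qT) * phi(d1) / (S * sigma * sqrt(T)) = 0.9816700746 * 0.3986280644 / (53.0800 * 0.3900 * 0.7071067812) = 0.026733


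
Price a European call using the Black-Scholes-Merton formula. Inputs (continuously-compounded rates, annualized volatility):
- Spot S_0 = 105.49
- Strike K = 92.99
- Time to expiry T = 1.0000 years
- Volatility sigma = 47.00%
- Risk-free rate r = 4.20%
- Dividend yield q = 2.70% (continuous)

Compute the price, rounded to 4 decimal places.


d1 = (ln(S/K) + (r - q + 0.5*sigma^2) * T) / (sigma * sqrt(T)) = 0.53526426
d2 = d1 - sigma * sqrt(T) = 0.06526426
exp(-rT) = 0.95886978; exp(-qT) = 0.97336124
C = S_0 * exp(-qT) * N(d1) - K * exp(-rT) * N(d2)
N(d1) = 0.70376643; N(d2) = 0.52601820
C = 105.4900 * 0.97336124 * 0.70376643 - 92.9900 * 0.95886978 * 0.52601820 = 25.3601

Answer: Price = 25.3601


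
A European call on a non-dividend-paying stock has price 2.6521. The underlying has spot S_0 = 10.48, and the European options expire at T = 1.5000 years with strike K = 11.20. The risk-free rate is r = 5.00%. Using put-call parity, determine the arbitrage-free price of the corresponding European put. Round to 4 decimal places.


Put-call parity: C - P = S_0 * exp(-qT) - K * exp(-rT).
S_0 * exp(-qT) = 10.4800 * 1.00000000 = 10.48000000
K * exp(-rT) = 11.2000 * 0.92774349 = 10.39072705
P = C - S*exp(-qT) + K*exp(-rT)
P = 2.6521 - 10.48000000 + 10.39072705 = 2.5628

Answer: Put price = 2.5628


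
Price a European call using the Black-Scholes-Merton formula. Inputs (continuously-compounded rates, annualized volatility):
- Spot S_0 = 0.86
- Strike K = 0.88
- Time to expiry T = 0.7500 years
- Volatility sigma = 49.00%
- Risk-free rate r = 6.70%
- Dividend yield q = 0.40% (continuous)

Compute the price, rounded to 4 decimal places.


Answer: Price = 0.1529

Derivation:
d1 = (ln(S/K) + (r - q + 0.5*sigma^2) * T) / (sigma * sqrt(T)) = 0.26934682
d2 = d1 - sigma * sqrt(T) = -0.15500563
exp(-rT) = 0.95099165; exp(-qT) = 0.99700450
C = S_0 * exp(-qT) * N(d1) - K * exp(-rT) * N(d2)
N(d1) = 0.60616860; N(d2) = 0.43840844
C = 0.8600 * 0.99700450 * 0.60616860 - 0.8800 * 0.95099165 * 0.43840844 = 0.1529


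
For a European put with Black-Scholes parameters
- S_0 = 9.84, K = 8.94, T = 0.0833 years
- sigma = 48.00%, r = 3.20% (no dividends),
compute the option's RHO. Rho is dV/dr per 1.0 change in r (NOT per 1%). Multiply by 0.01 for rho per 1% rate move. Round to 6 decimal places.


Answer: Rho = -0.193346

Derivation:
d1 = 0.7808916768; d2 = 0.6423553277
phi(d1) = 0.2941002926; exp(-qT) = 1.0000000000; exp(-rT) = 0.9973379496
N(-d2) = 0.2603212490
Rho = -K*T*exp(-rT)*N(-d2) = -8.9400 * 0.0833 * 0.9973379496 * 0.2603212490 = -0.193346


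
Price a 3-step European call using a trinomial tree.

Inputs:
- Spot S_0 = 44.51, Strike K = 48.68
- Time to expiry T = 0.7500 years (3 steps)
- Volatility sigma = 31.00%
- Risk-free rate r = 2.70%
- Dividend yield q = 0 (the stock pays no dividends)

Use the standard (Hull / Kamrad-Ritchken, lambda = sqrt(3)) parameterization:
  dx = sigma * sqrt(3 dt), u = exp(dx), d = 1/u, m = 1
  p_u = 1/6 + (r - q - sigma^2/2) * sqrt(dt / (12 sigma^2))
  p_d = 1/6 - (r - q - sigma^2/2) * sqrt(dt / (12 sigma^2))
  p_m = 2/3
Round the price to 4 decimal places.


Answer: Price = V(0,0) = 3.5937

Derivation:
dt = T/N = 0.250000; dx = sigma*sqrt(3*dt) = 0.268468
u = exp(dx) = 1.307959; d = 1/u = 0.764550
p_u = 0.156866, p_m = 0.666667, p_d = 0.176468
Discount per step: exp(-r*dt) = 0.993273
Stock lattice S(k, j) with j the centered position index:
  k=0: S(0,+0) = 44.5100
  k=1: S(1,-1) = 34.0301; S(1,+0) = 44.5100; S(1,+1) = 58.2173
  k=2: S(2,-2) = 26.0177; S(2,-1) = 34.0301; S(2,+0) = 44.5100; S(2,+1) = 58.2173; S(2,+2) = 76.1458
  k=3: S(3,-3) = 19.8919; S(3,-2) = 26.0177; S(3,-1) = 34.0301; S(3,+0) = 44.5100; S(3,+1) = 58.2173; S(3,+2) = 76.1458; S(3,+3) = 99.5956
Terminal payoffs V(N, j) = max(S_T - K, 0):
  V(3,-3) = 0.000000; V(3,-2) = 0.000000; V(3,-1) = 0.000000; V(3,+0) = 0.000000; V(3,+1) = 9.537253; V(3,+2) = 27.465778; V(3,+3) = 50.915552
Backward induction: V(k, j) = exp(-r*dt) * [p_u * V(k+1, j+1) + p_m * V(k+1, j) + p_d * V(k+1, j-1)]
  V(2,-2) = exp(-r*dt) * [p_u*0.000000 + p_m*0.000000 + p_d*0.000000] = 0.000000
  V(2,-1) = exp(-r*dt) * [p_u*0.000000 + p_m*0.000000 + p_d*0.000000] = 0.000000
  V(2,+0) = exp(-r*dt) * [p_u*9.537253 + p_m*0.000000 + p_d*0.000000] = 1.486003
  V(2,+1) = exp(-r*dt) * [p_u*27.465778 + p_m*9.537253 + p_d*0.000000] = 10.594850
  V(2,+2) = exp(-r*dt) * [p_u*50.915552 + p_m*27.465778 + p_d*9.537253] = 27.792206
  V(1,-1) = exp(-r*dt) * [p_u*1.486003 + p_m*0.000000 + p_d*0.000000] = 0.231535
  V(1,+0) = exp(-r*dt) * [p_u*10.594850 + p_m*1.486003 + p_d*0.000000] = 2.634792
  V(1,+1) = exp(-r*dt) * [p_u*27.792206 + p_m*10.594850 + p_d*1.486003] = 11.606499
  V(0,+0) = exp(-r*dt) * [p_u*11.606499 + p_m*2.634792 + p_d*0.231535] = 3.593708
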